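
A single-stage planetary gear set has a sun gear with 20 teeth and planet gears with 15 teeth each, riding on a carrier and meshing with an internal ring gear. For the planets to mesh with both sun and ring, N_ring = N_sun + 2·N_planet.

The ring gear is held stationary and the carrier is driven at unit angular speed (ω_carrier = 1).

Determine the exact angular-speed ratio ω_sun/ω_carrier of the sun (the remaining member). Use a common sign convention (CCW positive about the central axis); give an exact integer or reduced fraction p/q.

N_ring = 20 + 2·15 = 50
20(ω_s−ω_c) = −50(ω_r−ω_c),  ω_r=0, ω_c=1
ω_s = 1 − (50/20)(0−1) = 7/2
ω_s/ω_c = 7/2

7/2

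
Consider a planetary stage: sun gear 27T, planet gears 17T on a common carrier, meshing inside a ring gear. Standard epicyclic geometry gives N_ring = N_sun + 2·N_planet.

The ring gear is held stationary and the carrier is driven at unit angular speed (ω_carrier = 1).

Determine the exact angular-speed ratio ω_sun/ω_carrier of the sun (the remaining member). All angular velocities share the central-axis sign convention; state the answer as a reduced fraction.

N_ring = 27 + 2·17 = 61
27(ω_s−ω_c) = −61(ω_r−ω_c),  ω_r=0, ω_c=1
ω_s = 1 − (61/27)(0−1) = 88/27
ω_s/ω_c = 88/27

88/27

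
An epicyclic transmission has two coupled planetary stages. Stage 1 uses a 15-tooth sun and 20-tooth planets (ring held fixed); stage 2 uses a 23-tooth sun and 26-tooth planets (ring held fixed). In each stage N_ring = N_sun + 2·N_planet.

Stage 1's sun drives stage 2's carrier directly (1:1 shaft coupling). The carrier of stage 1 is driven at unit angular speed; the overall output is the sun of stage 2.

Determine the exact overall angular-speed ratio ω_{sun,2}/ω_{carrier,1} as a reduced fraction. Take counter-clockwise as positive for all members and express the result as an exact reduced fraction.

1372/69

Stage 1: N_ring = 15 + 2·20 = 55
Stage 1: 15(ω_s−ω_c) = −55(ω_r−ω_c),  ω_r=0, ω_c=1
Stage 1: ω_s = 1 − (55/15)(0−1) = 14/3
  ⇒ ω_s¹/ω_c¹ = 14/3
Stage 2: N_ring = 23 + 2·26 = 75
Stage 2: 23(ω_s−ω_c) = −75(ω_r−ω_c),  ω_r=0, ω_c=1
Stage 2: ω_s = 1 − (75/23)(0−1) = 98/23
  ⇒ ω_s²/ω_c² = 98/23
Coupling ω_c² = ω_s¹ ⇒ overall = 14/3 × 98/23 = 1372/69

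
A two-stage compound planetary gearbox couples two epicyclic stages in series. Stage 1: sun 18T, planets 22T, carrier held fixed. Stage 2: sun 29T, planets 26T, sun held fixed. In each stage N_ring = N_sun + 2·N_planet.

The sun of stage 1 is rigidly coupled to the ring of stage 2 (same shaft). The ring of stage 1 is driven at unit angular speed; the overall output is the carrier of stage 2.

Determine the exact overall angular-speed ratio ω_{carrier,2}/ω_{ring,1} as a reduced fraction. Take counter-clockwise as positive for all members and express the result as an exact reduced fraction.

Stage 1: N_ring = 18 + 2·22 = 62
Stage 1: 18(ω_s−ω_c) = −62(ω_r−ω_c),  ω_c=0, ω_r=1
Stage 1: ω_s = 0 − (62/18)(1−0) = -31/9
  ⇒ ω_s¹/ω_r¹ = -31/9
Stage 2: N_ring = 29 + 2·26 = 81
Stage 2: 29(ω_s−ω_c) = −81(ω_r−ω_c),  ω_s=0, ω_r=1
Stage 2: 29(0−ω_c) = −81(1−ω_c)  ⇒  110ω_c = 81  ⇒  ω_c = 81/110
  ⇒ ω_c²/ω_r² = 81/110
Coupling ω_r² = ω_s¹ ⇒ overall = -31/9 × 81/110 = -279/110

-279/110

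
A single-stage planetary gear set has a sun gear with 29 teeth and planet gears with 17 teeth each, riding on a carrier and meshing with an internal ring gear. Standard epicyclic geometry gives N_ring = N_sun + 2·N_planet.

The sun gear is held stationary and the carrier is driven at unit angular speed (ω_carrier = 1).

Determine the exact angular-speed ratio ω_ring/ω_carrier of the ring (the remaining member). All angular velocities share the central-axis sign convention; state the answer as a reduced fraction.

92/63

N_ring = 29 + 2·17 = 63
29(ω_s−ω_c) = −63(ω_r−ω_c),  ω_s=0, ω_c=1
ω_r = 1 − (29/63)(0−1) = 92/63
ω_r/ω_c = 92/63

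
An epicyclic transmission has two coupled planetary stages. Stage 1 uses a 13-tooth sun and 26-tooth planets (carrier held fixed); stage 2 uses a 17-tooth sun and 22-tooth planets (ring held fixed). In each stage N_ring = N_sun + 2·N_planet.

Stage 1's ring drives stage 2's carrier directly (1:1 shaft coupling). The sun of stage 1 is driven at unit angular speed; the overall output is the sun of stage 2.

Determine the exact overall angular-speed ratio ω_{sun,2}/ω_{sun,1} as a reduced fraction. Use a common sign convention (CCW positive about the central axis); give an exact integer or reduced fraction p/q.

-78/85

Stage 1: N_ring = 13 + 2·26 = 65
Stage 1: 13(ω_s−ω_c) = −65(ω_r−ω_c),  ω_c=0, ω_s=1
Stage 1: ω_r = 0 − (13/65)(1−0) = -1/5
  ⇒ ω_r¹/ω_s¹ = -1/5
Stage 2: N_ring = 17 + 2·22 = 61
Stage 2: 17(ω_s−ω_c) = −61(ω_r−ω_c),  ω_r=0, ω_c=1
Stage 2: ω_s = 1 − (61/17)(0−1) = 78/17
  ⇒ ω_s²/ω_c² = 78/17
Coupling ω_c² = ω_r¹ ⇒ overall = -1/5 × 78/17 = -78/85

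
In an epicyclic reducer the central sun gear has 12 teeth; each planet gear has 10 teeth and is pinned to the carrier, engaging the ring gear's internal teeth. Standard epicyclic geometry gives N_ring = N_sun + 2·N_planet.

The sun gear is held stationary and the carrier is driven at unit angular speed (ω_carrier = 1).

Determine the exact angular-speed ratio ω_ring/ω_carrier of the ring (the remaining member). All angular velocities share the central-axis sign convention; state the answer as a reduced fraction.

N_ring = 12 + 2·10 = 32
12(ω_s−ω_c) = −32(ω_r−ω_c),  ω_s=0, ω_c=1
ω_r = 1 − (12/32)(0−1) = 11/8
ω_r/ω_c = 11/8

11/8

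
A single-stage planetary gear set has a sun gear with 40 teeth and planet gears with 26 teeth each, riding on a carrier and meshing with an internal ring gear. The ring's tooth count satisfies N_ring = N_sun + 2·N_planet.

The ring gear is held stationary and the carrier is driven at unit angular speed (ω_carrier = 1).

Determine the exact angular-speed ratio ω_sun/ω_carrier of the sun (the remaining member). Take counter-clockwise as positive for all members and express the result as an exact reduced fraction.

33/10

N_ring = 40 + 2·26 = 92
40(ω_s−ω_c) = −92(ω_r−ω_c),  ω_r=0, ω_c=1
ω_s = 1 − (92/40)(0−1) = 33/10
ω_s/ω_c = 33/10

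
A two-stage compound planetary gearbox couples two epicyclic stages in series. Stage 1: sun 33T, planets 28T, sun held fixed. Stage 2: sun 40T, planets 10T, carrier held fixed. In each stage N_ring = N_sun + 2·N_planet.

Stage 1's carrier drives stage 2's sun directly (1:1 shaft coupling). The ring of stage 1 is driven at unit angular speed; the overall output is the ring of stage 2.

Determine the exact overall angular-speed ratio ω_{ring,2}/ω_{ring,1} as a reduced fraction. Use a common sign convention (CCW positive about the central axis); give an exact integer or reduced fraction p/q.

Stage 1: N_ring = 33 + 2·28 = 89
Stage 1: 33(ω_s−ω_c) = −89(ω_r−ω_c),  ω_s=0, ω_r=1
Stage 1: 33(0−ω_c) = −89(1−ω_c)  ⇒  122ω_c = 89  ⇒  ω_c = 89/122
  ⇒ ω_c¹/ω_r¹ = 89/122
Stage 2: N_ring = 40 + 2·10 = 60
Stage 2: 40(ω_s−ω_c) = −60(ω_r−ω_c),  ω_c=0, ω_s=1
Stage 2: ω_r = 0 − (40/60)(1−0) = -2/3
  ⇒ ω_r²/ω_s² = -2/3
Coupling ω_s² = ω_c¹ ⇒ overall = 89/122 × -2/3 = -89/183

-89/183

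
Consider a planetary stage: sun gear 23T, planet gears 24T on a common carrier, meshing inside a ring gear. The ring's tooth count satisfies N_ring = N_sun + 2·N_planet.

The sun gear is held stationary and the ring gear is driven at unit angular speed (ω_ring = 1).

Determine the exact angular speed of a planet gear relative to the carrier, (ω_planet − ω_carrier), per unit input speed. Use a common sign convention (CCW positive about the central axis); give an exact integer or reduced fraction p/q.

N_ring = 23 + 2·24 = 71
23(ω_s−ω_c) = −71(ω_r−ω_c),  ω_s=0, ω_r=1
23(0−ω_c) = −71(1−ω_c)  ⇒  94ω_c = 71  ⇒  ω_c = 71/94
sun–planet: 23·(0−71/94) = −24·(ω_p−ω_c)  ⇒  ω_p−ω_c = −(23/24)·(-71/94) = 1633/2256

1633/2256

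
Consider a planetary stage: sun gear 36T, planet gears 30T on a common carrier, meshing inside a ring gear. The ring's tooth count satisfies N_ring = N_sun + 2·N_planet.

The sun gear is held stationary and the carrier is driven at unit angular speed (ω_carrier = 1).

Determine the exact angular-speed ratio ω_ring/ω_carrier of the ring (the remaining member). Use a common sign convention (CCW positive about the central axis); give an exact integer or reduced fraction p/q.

11/8

N_ring = 36 + 2·30 = 96
36(ω_s−ω_c) = −96(ω_r−ω_c),  ω_s=0, ω_c=1
ω_r = 1 − (36/96)(0−1) = 11/8
ω_r/ω_c = 11/8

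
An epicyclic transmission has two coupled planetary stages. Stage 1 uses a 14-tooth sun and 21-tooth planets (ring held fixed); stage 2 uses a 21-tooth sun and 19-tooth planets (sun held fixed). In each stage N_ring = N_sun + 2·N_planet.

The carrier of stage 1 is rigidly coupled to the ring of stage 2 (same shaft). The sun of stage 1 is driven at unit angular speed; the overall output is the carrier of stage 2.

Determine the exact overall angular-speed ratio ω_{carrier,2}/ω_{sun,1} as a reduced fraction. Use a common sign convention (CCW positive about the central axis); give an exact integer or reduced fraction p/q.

59/400

Stage 1: N_ring = 14 + 2·21 = 56
Stage 1: 14(ω_s−ω_c) = −56(ω_r−ω_c),  ω_r=0, ω_s=1
Stage 1: 14(1−ω_c) = −56(0−ω_c)  ⇒  70ω_c = 14  ⇒  ω_c = 1/5
  ⇒ ω_c¹/ω_s¹ = 1/5
Stage 2: N_ring = 21 + 2·19 = 59
Stage 2: 21(ω_s−ω_c) = −59(ω_r−ω_c),  ω_s=0, ω_r=1
Stage 2: 21(0−ω_c) = −59(1−ω_c)  ⇒  80ω_c = 59  ⇒  ω_c = 59/80
  ⇒ ω_c²/ω_r² = 59/80
Coupling ω_r² = ω_c¹ ⇒ overall = 1/5 × 59/80 = 59/400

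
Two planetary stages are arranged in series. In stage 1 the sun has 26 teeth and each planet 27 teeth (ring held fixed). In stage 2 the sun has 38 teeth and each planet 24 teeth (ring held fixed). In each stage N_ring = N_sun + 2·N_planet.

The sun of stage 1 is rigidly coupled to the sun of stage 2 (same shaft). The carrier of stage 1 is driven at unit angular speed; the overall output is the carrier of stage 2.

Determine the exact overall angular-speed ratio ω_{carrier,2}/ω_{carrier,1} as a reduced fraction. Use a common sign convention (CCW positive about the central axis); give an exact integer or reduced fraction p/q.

Stage 1: N_ring = 26 + 2·27 = 80
Stage 1: 26(ω_s−ω_c) = −80(ω_r−ω_c),  ω_r=0, ω_c=1
Stage 1: ω_s = 1 − (80/26)(0−1) = 53/13
  ⇒ ω_s¹/ω_c¹ = 53/13
Stage 2: N_ring = 38 + 2·24 = 86
Stage 2: 38(ω_s−ω_c) = −86(ω_r−ω_c),  ω_r=0, ω_s=1
Stage 2: 38(1−ω_c) = −86(0−ω_c)  ⇒  124ω_c = 38  ⇒  ω_c = 19/62
  ⇒ ω_c²/ω_s² = 19/62
Coupling ω_s² = ω_s¹ ⇒ overall = 53/13 × 19/62 = 1007/806

1007/806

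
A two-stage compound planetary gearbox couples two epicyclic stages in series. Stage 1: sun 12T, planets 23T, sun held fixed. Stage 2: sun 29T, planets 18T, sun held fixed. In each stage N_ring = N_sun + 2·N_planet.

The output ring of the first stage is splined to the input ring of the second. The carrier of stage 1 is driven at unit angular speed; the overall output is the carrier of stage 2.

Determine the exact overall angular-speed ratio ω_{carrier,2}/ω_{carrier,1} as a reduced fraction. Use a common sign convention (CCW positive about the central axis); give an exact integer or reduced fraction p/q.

Stage 1: N_ring = 12 + 2·23 = 58
Stage 1: 12(ω_s−ω_c) = −58(ω_r−ω_c),  ω_s=0, ω_c=1
Stage 1: ω_r = 1 − (12/58)(0−1) = 35/29
  ⇒ ω_r¹/ω_c¹ = 35/29
Stage 2: N_ring = 29 + 2·18 = 65
Stage 2: 29(ω_s−ω_c) = −65(ω_r−ω_c),  ω_s=0, ω_r=1
Stage 2: 29(0−ω_c) = −65(1−ω_c)  ⇒  94ω_c = 65  ⇒  ω_c = 65/94
  ⇒ ω_c²/ω_r² = 65/94
Coupling ω_r² = ω_r¹ ⇒ overall = 35/29 × 65/94 = 2275/2726

2275/2726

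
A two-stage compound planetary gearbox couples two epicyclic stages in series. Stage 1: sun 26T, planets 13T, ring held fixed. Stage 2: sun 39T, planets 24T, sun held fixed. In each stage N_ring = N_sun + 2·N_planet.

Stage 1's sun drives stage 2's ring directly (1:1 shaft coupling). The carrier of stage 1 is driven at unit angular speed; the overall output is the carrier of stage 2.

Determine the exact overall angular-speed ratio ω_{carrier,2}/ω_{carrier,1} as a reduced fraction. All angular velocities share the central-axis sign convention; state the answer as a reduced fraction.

Stage 1: N_ring = 26 + 2·13 = 52
Stage 1: 26(ω_s−ω_c) = −52(ω_r−ω_c),  ω_r=0, ω_c=1
Stage 1: ω_s = 1 − (52/26)(0−1) = 3
  ⇒ ω_s¹/ω_c¹ = 3
Stage 2: N_ring = 39 + 2·24 = 87
Stage 2: 39(ω_s−ω_c) = −87(ω_r−ω_c),  ω_s=0, ω_r=1
Stage 2: 39(0−ω_c) = −87(1−ω_c)  ⇒  126ω_c = 87  ⇒  ω_c = 29/42
  ⇒ ω_c²/ω_r² = 29/42
Coupling ω_r² = ω_s¹ ⇒ overall = 3 × 29/42 = 29/14

29/14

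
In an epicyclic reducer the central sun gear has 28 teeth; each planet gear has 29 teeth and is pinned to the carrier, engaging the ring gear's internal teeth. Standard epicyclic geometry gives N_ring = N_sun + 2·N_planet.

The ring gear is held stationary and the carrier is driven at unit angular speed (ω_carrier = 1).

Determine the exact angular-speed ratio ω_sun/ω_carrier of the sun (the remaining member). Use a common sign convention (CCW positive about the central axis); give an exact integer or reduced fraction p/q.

57/14

N_ring = 28 + 2·29 = 86
28(ω_s−ω_c) = −86(ω_r−ω_c),  ω_r=0, ω_c=1
ω_s = 1 − (86/28)(0−1) = 57/14
ω_s/ω_c = 57/14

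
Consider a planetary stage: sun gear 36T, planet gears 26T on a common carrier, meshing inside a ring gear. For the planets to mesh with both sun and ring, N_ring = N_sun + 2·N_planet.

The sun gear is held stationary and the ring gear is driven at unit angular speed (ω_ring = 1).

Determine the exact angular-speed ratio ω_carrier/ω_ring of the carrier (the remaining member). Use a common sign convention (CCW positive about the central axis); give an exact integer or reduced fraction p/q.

N_ring = 36 + 2·26 = 88
36(ω_s−ω_c) = −88(ω_r−ω_c),  ω_s=0, ω_r=1
36(0−ω_c) = −88(1−ω_c)  ⇒  124ω_c = 88  ⇒  ω_c = 22/31
ω_c/ω_r = 22/31

22/31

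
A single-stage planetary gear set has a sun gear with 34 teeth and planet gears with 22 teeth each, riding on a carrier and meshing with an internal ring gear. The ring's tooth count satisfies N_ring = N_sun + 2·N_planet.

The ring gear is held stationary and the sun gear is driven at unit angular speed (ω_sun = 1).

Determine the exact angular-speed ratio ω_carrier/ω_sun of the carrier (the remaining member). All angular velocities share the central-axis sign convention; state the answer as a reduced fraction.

N_ring = 34 + 2·22 = 78
34(ω_s−ω_c) = −78(ω_r−ω_c),  ω_r=0, ω_s=1
34(1−ω_c) = −78(0−ω_c)  ⇒  112ω_c = 34  ⇒  ω_c = 17/56
ω_c/ω_s = 17/56

17/56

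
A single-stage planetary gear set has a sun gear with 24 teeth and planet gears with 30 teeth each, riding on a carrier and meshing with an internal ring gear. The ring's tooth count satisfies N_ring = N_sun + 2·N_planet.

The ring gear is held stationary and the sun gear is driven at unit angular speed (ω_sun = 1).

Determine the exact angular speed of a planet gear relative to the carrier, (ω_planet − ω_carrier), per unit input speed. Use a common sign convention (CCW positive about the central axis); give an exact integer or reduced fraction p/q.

N_ring = 24 + 2·30 = 84
24(ω_s−ω_c) = −84(ω_r−ω_c),  ω_r=0, ω_s=1
24(1−ω_c) = −84(0−ω_c)  ⇒  108ω_c = 24  ⇒  ω_c = 2/9
sun–planet: 24·(1−2/9) = −30·(ω_p−ω_c)  ⇒  ω_p−ω_c = −(24/30)·(7/9) = -28/45

-28/45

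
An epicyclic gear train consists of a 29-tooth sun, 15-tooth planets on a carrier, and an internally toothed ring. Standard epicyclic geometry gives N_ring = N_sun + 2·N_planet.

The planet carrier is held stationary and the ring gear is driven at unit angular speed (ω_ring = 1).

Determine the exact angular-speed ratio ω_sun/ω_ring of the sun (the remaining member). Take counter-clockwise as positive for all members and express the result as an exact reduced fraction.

N_ring = 29 + 2·15 = 59
29(ω_s−ω_c) = −59(ω_r−ω_c),  ω_c=0, ω_r=1
ω_s = 0 − (59/29)(1−0) = -59/29
ω_s/ω_r = -59/29

-59/29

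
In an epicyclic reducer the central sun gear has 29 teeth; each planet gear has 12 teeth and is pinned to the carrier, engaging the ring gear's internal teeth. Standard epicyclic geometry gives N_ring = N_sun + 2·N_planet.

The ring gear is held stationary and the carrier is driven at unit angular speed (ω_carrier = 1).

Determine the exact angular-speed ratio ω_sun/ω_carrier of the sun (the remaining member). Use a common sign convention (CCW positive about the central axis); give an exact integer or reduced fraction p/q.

82/29

N_ring = 29 + 2·12 = 53
29(ω_s−ω_c) = −53(ω_r−ω_c),  ω_r=0, ω_c=1
ω_s = 1 − (53/29)(0−1) = 82/29
ω_s/ω_c = 82/29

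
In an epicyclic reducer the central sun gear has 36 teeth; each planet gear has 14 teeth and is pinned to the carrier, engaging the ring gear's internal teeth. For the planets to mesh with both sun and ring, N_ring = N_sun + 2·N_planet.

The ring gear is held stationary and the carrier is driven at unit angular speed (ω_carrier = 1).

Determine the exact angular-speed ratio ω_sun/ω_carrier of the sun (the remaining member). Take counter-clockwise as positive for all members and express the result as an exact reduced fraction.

N_ring = 36 + 2·14 = 64
36(ω_s−ω_c) = −64(ω_r−ω_c),  ω_r=0, ω_c=1
ω_s = 1 − (64/36)(0−1) = 25/9
ω_s/ω_c = 25/9

25/9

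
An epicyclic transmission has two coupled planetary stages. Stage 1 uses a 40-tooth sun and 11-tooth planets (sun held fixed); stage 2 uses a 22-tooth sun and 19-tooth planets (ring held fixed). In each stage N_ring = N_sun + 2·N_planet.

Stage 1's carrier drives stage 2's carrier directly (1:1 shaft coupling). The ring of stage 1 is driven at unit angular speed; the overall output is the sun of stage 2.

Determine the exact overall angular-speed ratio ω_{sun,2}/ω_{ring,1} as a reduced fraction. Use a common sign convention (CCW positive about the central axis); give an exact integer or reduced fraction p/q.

Stage 1: N_ring = 40 + 2·11 = 62
Stage 1: 40(ω_s−ω_c) = −62(ω_r−ω_c),  ω_s=0, ω_r=1
Stage 1: 40(0−ω_c) = −62(1−ω_c)  ⇒  102ω_c = 62  ⇒  ω_c = 31/51
  ⇒ ω_c¹/ω_r¹ = 31/51
Stage 2: N_ring = 22 + 2·19 = 60
Stage 2: 22(ω_s−ω_c) = −60(ω_r−ω_c),  ω_r=0, ω_c=1
Stage 2: ω_s = 1 − (60/22)(0−1) = 41/11
  ⇒ ω_s²/ω_c² = 41/11
Coupling ω_c² = ω_c¹ ⇒ overall = 31/51 × 41/11 = 1271/561

1271/561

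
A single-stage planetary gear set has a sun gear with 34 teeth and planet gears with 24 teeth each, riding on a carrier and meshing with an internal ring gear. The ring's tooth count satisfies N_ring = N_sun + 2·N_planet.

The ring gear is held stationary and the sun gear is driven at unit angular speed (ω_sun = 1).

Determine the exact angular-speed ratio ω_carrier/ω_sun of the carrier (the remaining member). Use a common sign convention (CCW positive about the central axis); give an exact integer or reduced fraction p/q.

N_ring = 34 + 2·24 = 82
34(ω_s−ω_c) = −82(ω_r−ω_c),  ω_r=0, ω_s=1
34(1−ω_c) = −82(0−ω_c)  ⇒  116ω_c = 34  ⇒  ω_c = 17/58
ω_c/ω_s = 17/58

17/58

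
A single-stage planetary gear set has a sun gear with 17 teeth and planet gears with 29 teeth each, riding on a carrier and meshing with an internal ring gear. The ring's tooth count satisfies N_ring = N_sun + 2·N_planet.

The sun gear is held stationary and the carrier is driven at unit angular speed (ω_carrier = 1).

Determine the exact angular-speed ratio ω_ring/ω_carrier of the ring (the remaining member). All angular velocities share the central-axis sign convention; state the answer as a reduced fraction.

N_ring = 17 + 2·29 = 75
17(ω_s−ω_c) = −75(ω_r−ω_c),  ω_s=0, ω_c=1
ω_r = 1 − (17/75)(0−1) = 92/75
ω_r/ω_c = 92/75

92/75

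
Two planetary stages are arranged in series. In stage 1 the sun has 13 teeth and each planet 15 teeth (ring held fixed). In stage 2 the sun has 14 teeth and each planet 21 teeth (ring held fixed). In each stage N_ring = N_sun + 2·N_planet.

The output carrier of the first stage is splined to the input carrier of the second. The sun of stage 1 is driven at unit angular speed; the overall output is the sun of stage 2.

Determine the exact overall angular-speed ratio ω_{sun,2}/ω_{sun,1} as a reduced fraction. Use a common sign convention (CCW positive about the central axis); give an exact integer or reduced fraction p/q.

Stage 1: N_ring = 13 + 2·15 = 43
Stage 1: 13(ω_s−ω_c) = −43(ω_r−ω_c),  ω_r=0, ω_s=1
Stage 1: 13(1−ω_c) = −43(0−ω_c)  ⇒  56ω_c = 13  ⇒  ω_c = 13/56
  ⇒ ω_c¹/ω_s¹ = 13/56
Stage 2: N_ring = 14 + 2·21 = 56
Stage 2: 14(ω_s−ω_c) = −56(ω_r−ω_c),  ω_r=0, ω_c=1
Stage 2: ω_s = 1 − (56/14)(0−1) = 5
  ⇒ ω_s²/ω_c² = 5
Coupling ω_c² = ω_c¹ ⇒ overall = 13/56 × 5 = 65/56

65/56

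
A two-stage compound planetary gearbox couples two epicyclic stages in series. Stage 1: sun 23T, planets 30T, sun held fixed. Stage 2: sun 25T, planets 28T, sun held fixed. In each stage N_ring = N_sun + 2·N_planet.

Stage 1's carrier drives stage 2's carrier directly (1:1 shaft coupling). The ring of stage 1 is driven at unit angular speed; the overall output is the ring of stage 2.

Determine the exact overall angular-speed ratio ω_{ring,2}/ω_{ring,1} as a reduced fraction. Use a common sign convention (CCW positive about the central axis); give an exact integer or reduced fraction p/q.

Stage 1: N_ring = 23 + 2·30 = 83
Stage 1: 23(ω_s−ω_c) = −83(ω_r−ω_c),  ω_s=0, ω_r=1
Stage 1: 23(0−ω_c) = −83(1−ω_c)  ⇒  106ω_c = 83  ⇒  ω_c = 83/106
  ⇒ ω_c¹/ω_r¹ = 83/106
Stage 2: N_ring = 25 + 2·28 = 81
Stage 2: 25(ω_s−ω_c) = −81(ω_r−ω_c),  ω_s=0, ω_c=1
Stage 2: ω_r = 1 − (25/81)(0−1) = 106/81
  ⇒ ω_r²/ω_c² = 106/81
Coupling ω_c² = ω_c¹ ⇒ overall = 83/106 × 106/81 = 83/81

83/81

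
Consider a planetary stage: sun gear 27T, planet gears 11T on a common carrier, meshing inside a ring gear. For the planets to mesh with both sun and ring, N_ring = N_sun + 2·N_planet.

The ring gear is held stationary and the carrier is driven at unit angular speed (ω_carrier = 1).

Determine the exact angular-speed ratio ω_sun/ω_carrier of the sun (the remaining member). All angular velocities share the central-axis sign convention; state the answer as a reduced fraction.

N_ring = 27 + 2·11 = 49
27(ω_s−ω_c) = −49(ω_r−ω_c),  ω_r=0, ω_c=1
ω_s = 1 − (49/27)(0−1) = 76/27
ω_s/ω_c = 76/27

76/27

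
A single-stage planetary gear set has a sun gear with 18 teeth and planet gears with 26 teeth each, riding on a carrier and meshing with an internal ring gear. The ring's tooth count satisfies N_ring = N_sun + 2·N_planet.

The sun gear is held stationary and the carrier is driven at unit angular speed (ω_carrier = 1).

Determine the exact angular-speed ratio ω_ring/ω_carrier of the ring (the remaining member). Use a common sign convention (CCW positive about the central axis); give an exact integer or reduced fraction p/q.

44/35

N_ring = 18 + 2·26 = 70
18(ω_s−ω_c) = −70(ω_r−ω_c),  ω_s=0, ω_c=1
ω_r = 1 − (18/70)(0−1) = 44/35
ω_r/ω_c = 44/35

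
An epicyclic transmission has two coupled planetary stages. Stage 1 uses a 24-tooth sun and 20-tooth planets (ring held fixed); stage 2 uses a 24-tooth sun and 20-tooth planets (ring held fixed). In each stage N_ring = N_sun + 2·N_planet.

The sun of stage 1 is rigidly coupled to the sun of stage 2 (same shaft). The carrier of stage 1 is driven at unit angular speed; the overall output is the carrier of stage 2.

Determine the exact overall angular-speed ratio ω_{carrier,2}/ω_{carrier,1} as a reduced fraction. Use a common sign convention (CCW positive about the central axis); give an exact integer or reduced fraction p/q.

Stage 1: N_ring = 24 + 2·20 = 64
Stage 1: 24(ω_s−ω_c) = −64(ω_r−ω_c),  ω_r=0, ω_c=1
Stage 1: ω_s = 1 − (64/24)(0−1) = 11/3
  ⇒ ω_s¹/ω_c¹ = 11/3
Stage 2: N_ring = 24 + 2·20 = 64
Stage 2: 24(ω_s−ω_c) = −64(ω_r−ω_c),  ω_r=0, ω_s=1
Stage 2: 24(1−ω_c) = −64(0−ω_c)  ⇒  88ω_c = 24  ⇒  ω_c = 3/11
  ⇒ ω_c²/ω_s² = 3/11
Coupling ω_s² = ω_s¹ ⇒ overall = 11/3 × 3/11 = 1

1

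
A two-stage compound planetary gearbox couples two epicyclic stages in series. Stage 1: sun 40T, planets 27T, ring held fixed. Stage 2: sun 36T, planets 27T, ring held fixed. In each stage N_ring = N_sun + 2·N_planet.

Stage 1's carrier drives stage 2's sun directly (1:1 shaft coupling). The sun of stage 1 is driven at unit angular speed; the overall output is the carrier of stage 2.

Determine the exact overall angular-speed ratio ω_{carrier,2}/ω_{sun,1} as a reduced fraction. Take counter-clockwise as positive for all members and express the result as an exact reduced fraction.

40/469

Stage 1: N_ring = 40 + 2·27 = 94
Stage 1: 40(ω_s−ω_c) = −94(ω_r−ω_c),  ω_r=0, ω_s=1
Stage 1: 40(1−ω_c) = −94(0−ω_c)  ⇒  134ω_c = 40  ⇒  ω_c = 20/67
  ⇒ ω_c¹/ω_s¹ = 20/67
Stage 2: N_ring = 36 + 2·27 = 90
Stage 2: 36(ω_s−ω_c) = −90(ω_r−ω_c),  ω_r=0, ω_s=1
Stage 2: 36(1−ω_c) = −90(0−ω_c)  ⇒  126ω_c = 36  ⇒  ω_c = 2/7
  ⇒ ω_c²/ω_s² = 2/7
Coupling ω_s² = ω_c¹ ⇒ overall = 20/67 × 2/7 = 40/469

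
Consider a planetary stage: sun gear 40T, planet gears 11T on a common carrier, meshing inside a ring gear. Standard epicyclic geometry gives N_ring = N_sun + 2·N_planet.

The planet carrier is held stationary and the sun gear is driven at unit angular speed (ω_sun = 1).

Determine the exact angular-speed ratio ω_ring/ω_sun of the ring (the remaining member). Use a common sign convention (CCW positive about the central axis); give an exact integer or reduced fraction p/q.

-20/31

N_ring = 40 + 2·11 = 62
40(ω_s−ω_c) = −62(ω_r−ω_c),  ω_c=0, ω_s=1
ω_r = 0 − (40/62)(1−0) = -20/31
ω_r/ω_s = -20/31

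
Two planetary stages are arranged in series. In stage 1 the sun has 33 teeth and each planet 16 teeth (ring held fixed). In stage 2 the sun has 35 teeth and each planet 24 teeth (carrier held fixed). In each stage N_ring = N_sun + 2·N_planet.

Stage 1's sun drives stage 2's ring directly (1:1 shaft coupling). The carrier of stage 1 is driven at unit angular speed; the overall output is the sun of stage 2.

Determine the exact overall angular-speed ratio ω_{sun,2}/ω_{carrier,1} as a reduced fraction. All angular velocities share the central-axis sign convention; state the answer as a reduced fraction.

Stage 1: N_ring = 33 + 2·16 = 65
Stage 1: 33(ω_s−ω_c) = −65(ω_r−ω_c),  ω_r=0, ω_c=1
Stage 1: ω_s = 1 − (65/33)(0−1) = 98/33
  ⇒ ω_s¹/ω_c¹ = 98/33
Stage 2: N_ring = 35 + 2·24 = 83
Stage 2: 35(ω_s−ω_c) = −83(ω_r−ω_c),  ω_c=0, ω_r=1
Stage 2: ω_s = 0 − (83/35)(1−0) = -83/35
  ⇒ ω_s²/ω_r² = -83/35
Coupling ω_r² = ω_s¹ ⇒ overall = 98/33 × -83/35 = -1162/165

-1162/165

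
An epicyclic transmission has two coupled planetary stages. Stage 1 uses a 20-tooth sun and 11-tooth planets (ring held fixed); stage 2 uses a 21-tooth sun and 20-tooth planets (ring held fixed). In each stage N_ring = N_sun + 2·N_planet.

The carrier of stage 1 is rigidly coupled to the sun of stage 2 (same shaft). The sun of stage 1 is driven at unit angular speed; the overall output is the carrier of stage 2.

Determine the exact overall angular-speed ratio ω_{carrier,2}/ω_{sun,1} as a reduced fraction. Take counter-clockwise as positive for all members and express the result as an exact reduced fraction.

105/1271

Stage 1: N_ring = 20 + 2·11 = 42
Stage 1: 20(ω_s−ω_c) = −42(ω_r−ω_c),  ω_r=0, ω_s=1
Stage 1: 20(1−ω_c) = −42(0−ω_c)  ⇒  62ω_c = 20  ⇒  ω_c = 10/31
  ⇒ ω_c¹/ω_s¹ = 10/31
Stage 2: N_ring = 21 + 2·20 = 61
Stage 2: 21(ω_s−ω_c) = −61(ω_r−ω_c),  ω_r=0, ω_s=1
Stage 2: 21(1−ω_c) = −61(0−ω_c)  ⇒  82ω_c = 21  ⇒  ω_c = 21/82
  ⇒ ω_c²/ω_s² = 21/82
Coupling ω_s² = ω_c¹ ⇒ overall = 10/31 × 21/82 = 105/1271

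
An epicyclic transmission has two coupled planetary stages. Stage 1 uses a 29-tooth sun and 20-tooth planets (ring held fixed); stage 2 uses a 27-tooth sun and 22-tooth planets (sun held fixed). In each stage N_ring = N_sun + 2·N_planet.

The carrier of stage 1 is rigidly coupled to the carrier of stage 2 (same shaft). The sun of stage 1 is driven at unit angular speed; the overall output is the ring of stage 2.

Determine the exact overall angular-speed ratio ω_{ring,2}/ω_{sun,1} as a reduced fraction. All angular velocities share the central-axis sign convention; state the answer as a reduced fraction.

29/71

Stage 1: N_ring = 29 + 2·20 = 69
Stage 1: 29(ω_s−ω_c) = −69(ω_r−ω_c),  ω_r=0, ω_s=1
Stage 1: 29(1−ω_c) = −69(0−ω_c)  ⇒  98ω_c = 29  ⇒  ω_c = 29/98
  ⇒ ω_c¹/ω_s¹ = 29/98
Stage 2: N_ring = 27 + 2·22 = 71
Stage 2: 27(ω_s−ω_c) = −71(ω_r−ω_c),  ω_s=0, ω_c=1
Stage 2: ω_r = 1 − (27/71)(0−1) = 98/71
  ⇒ ω_r²/ω_c² = 98/71
Coupling ω_c² = ω_c¹ ⇒ overall = 29/98 × 98/71 = 29/71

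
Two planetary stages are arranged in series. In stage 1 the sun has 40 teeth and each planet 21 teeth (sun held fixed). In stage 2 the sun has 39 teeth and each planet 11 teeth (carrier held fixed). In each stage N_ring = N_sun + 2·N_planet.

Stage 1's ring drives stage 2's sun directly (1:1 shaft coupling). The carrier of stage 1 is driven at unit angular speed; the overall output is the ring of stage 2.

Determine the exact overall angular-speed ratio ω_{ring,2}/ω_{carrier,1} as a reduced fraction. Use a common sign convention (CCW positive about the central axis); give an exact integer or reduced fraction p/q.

-39/41

Stage 1: N_ring = 40 + 2·21 = 82
Stage 1: 40(ω_s−ω_c) = −82(ω_r−ω_c),  ω_s=0, ω_c=1
Stage 1: ω_r = 1 − (40/82)(0−1) = 61/41
  ⇒ ω_r¹/ω_c¹ = 61/41
Stage 2: N_ring = 39 + 2·11 = 61
Stage 2: 39(ω_s−ω_c) = −61(ω_r−ω_c),  ω_c=0, ω_s=1
Stage 2: ω_r = 0 − (39/61)(1−0) = -39/61
  ⇒ ω_r²/ω_s² = -39/61
Coupling ω_s² = ω_r¹ ⇒ overall = 61/41 × -39/61 = -39/41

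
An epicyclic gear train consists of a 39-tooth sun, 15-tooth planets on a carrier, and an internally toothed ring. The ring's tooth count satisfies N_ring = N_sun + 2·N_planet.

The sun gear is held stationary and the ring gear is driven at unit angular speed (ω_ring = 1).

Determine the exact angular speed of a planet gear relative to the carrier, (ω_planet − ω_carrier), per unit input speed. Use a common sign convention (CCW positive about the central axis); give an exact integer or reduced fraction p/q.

N_ring = 39 + 2·15 = 69
39(ω_s−ω_c) = −69(ω_r−ω_c),  ω_s=0, ω_r=1
39(0−ω_c) = −69(1−ω_c)  ⇒  108ω_c = 69  ⇒  ω_c = 23/36
sun–planet: 39·(0−23/36) = −15·(ω_p−ω_c)  ⇒  ω_p−ω_c = −(39/15)·(-23/36) = 299/180

299/180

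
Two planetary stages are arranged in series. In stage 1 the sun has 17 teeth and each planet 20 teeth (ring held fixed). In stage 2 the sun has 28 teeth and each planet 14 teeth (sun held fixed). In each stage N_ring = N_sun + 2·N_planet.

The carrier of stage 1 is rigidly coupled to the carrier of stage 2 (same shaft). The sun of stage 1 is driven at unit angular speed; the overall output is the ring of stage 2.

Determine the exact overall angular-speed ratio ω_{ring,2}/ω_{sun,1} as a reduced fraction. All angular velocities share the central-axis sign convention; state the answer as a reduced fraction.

51/148

Stage 1: N_ring = 17 + 2·20 = 57
Stage 1: 17(ω_s−ω_c) = −57(ω_r−ω_c),  ω_r=0, ω_s=1
Stage 1: 17(1−ω_c) = −57(0−ω_c)  ⇒  74ω_c = 17  ⇒  ω_c = 17/74
  ⇒ ω_c¹/ω_s¹ = 17/74
Stage 2: N_ring = 28 + 2·14 = 56
Stage 2: 28(ω_s−ω_c) = −56(ω_r−ω_c),  ω_s=0, ω_c=1
Stage 2: ω_r = 1 − (28/56)(0−1) = 3/2
  ⇒ ω_r²/ω_c² = 3/2
Coupling ω_c² = ω_c¹ ⇒ overall = 17/74 × 3/2 = 51/148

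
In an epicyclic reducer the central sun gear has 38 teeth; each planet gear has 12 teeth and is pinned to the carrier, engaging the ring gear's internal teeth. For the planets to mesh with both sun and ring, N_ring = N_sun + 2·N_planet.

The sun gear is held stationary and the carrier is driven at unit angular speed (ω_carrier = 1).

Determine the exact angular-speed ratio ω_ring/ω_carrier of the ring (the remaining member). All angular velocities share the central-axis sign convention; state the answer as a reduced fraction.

N_ring = 38 + 2·12 = 62
38(ω_s−ω_c) = −62(ω_r−ω_c),  ω_s=0, ω_c=1
ω_r = 1 − (38/62)(0−1) = 50/31
ω_r/ω_c = 50/31

50/31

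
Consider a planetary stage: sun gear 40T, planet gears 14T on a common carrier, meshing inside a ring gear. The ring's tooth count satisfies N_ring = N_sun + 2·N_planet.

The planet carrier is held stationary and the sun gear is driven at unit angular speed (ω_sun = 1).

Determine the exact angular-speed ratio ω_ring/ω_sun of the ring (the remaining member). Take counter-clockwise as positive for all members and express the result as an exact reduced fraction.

-10/17

N_ring = 40 + 2·14 = 68
40(ω_s−ω_c) = −68(ω_r−ω_c),  ω_c=0, ω_s=1
ω_r = 0 − (40/68)(1−0) = -10/17
ω_r/ω_s = -10/17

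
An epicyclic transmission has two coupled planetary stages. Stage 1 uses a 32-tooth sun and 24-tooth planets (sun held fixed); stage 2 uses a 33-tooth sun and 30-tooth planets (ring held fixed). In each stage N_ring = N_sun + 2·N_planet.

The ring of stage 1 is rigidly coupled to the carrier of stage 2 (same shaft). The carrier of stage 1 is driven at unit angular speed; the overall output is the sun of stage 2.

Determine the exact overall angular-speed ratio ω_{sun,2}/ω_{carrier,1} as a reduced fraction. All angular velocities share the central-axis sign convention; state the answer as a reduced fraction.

Stage 1: N_ring = 32 + 2·24 = 80
Stage 1: 32(ω_s−ω_c) = −80(ω_r−ω_c),  ω_s=0, ω_c=1
Stage 1: ω_r = 1 − (32/80)(0−1) = 7/5
  ⇒ ω_r¹/ω_c¹ = 7/5
Stage 2: N_ring = 33 + 2·30 = 93
Stage 2: 33(ω_s−ω_c) = −93(ω_r−ω_c),  ω_r=0, ω_c=1
Stage 2: ω_s = 1 − (93/33)(0−1) = 42/11
  ⇒ ω_s²/ω_c² = 42/11
Coupling ω_c² = ω_r¹ ⇒ overall = 7/5 × 42/11 = 294/55

294/55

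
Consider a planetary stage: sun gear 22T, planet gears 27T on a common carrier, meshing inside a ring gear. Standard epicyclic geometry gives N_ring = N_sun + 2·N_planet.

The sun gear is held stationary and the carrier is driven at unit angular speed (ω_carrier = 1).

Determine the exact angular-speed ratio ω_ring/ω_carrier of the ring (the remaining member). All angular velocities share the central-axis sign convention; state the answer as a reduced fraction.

49/38

N_ring = 22 + 2·27 = 76
22(ω_s−ω_c) = −76(ω_r−ω_c),  ω_s=0, ω_c=1
ω_r = 1 − (22/76)(0−1) = 49/38
ω_r/ω_c = 49/38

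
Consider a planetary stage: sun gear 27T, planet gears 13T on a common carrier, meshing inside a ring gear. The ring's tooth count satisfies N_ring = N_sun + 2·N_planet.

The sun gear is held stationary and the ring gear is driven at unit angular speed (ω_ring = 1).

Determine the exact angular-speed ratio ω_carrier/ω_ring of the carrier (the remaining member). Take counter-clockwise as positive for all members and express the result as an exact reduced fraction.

N_ring = 27 + 2·13 = 53
27(ω_s−ω_c) = −53(ω_r−ω_c),  ω_s=0, ω_r=1
27(0−ω_c) = −53(1−ω_c)  ⇒  80ω_c = 53  ⇒  ω_c = 53/80
ω_c/ω_r = 53/80

53/80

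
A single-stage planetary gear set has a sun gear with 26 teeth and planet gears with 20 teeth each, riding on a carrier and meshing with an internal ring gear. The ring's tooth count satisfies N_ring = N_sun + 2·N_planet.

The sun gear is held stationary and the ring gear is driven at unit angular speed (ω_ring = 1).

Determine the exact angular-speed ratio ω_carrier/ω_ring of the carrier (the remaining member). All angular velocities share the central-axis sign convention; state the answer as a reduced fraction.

33/46

N_ring = 26 + 2·20 = 66
26(ω_s−ω_c) = −66(ω_r−ω_c),  ω_s=0, ω_r=1
26(0−ω_c) = −66(1−ω_c)  ⇒  92ω_c = 66  ⇒  ω_c = 33/46
ω_c/ω_r = 33/46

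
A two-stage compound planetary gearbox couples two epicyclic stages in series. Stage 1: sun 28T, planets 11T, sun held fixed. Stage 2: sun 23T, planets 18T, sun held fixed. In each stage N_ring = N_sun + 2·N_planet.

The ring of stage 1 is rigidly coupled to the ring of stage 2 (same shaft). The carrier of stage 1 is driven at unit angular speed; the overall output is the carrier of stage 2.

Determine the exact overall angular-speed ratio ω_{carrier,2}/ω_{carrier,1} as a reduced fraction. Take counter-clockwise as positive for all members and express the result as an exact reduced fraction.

Stage 1: N_ring = 28 + 2·11 = 50
Stage 1: 28(ω_s−ω_c) = −50(ω_r−ω_c),  ω_s=0, ω_c=1
Stage 1: ω_r = 1 − (28/50)(0−1) = 39/25
  ⇒ ω_r¹/ω_c¹ = 39/25
Stage 2: N_ring = 23 + 2·18 = 59
Stage 2: 23(ω_s−ω_c) = −59(ω_r−ω_c),  ω_s=0, ω_r=1
Stage 2: 23(0−ω_c) = −59(1−ω_c)  ⇒  82ω_c = 59  ⇒  ω_c = 59/82
  ⇒ ω_c²/ω_r² = 59/82
Coupling ω_r² = ω_r¹ ⇒ overall = 39/25 × 59/82 = 2301/2050

2301/2050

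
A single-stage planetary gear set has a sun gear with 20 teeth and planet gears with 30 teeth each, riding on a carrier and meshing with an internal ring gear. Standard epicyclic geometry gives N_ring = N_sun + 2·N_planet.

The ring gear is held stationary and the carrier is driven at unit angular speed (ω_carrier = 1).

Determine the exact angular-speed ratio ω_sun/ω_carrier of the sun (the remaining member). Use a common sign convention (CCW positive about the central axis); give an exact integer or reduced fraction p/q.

5

N_ring = 20 + 2·30 = 80
20(ω_s−ω_c) = −80(ω_r−ω_c),  ω_r=0, ω_c=1
ω_s = 1 − (80/20)(0−1) = 5
ω_s/ω_c = 5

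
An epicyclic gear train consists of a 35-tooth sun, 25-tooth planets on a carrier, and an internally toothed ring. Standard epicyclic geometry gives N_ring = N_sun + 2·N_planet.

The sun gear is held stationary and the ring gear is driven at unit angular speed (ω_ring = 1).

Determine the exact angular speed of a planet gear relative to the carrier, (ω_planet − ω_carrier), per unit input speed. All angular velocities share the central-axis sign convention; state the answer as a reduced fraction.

119/120

N_ring = 35 + 2·25 = 85
35(ω_s−ω_c) = −85(ω_r−ω_c),  ω_s=0, ω_r=1
35(0−ω_c) = −85(1−ω_c)  ⇒  120ω_c = 85  ⇒  ω_c = 17/24
sun–planet: 35·(0−17/24) = −25·(ω_p−ω_c)  ⇒  ω_p−ω_c = −(35/25)·(-17/24) = 119/120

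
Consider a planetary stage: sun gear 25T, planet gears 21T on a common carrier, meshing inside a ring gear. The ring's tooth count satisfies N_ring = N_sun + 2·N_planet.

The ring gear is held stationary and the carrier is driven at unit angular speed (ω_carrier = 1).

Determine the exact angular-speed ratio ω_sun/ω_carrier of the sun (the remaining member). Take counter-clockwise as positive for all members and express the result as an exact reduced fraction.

92/25

N_ring = 25 + 2·21 = 67
25(ω_s−ω_c) = −67(ω_r−ω_c),  ω_r=0, ω_c=1
ω_s = 1 − (67/25)(0−1) = 92/25
ω_s/ω_c = 92/25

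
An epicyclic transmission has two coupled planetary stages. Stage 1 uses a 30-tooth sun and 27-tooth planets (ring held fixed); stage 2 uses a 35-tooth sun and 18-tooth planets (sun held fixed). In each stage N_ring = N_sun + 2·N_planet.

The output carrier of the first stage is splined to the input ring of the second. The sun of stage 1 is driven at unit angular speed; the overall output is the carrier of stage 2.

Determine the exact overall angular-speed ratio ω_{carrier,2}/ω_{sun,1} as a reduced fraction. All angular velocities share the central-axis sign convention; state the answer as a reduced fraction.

Stage 1: N_ring = 30 + 2·27 = 84
Stage 1: 30(ω_s−ω_c) = −84(ω_r−ω_c),  ω_r=0, ω_s=1
Stage 1: 30(1−ω_c) = −84(0−ω_c)  ⇒  114ω_c = 30  ⇒  ω_c = 5/19
  ⇒ ω_c¹/ω_s¹ = 5/19
Stage 2: N_ring = 35 + 2·18 = 71
Stage 2: 35(ω_s−ω_c) = −71(ω_r−ω_c),  ω_s=0, ω_r=1
Stage 2: 35(0−ω_c) = −71(1−ω_c)  ⇒  106ω_c = 71  ⇒  ω_c = 71/106
  ⇒ ω_c²/ω_r² = 71/106
Coupling ω_r² = ω_c¹ ⇒ overall = 5/19 × 71/106 = 355/2014

355/2014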